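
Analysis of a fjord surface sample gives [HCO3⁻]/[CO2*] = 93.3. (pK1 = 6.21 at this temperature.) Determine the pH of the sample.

From K1 = [H⁺][HCO3⁻]/[CO2*]:  pH = pK1 + log₁₀([HCO3⁻]/[CO2*])
log₁₀(93.3) = +1.970
pH = 6.21 + (+1.970) = 8.18

pH = 8.18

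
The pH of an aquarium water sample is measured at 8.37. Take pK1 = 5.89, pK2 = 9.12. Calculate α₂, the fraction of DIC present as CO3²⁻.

α₂ = 1 / (1 + [H⁺]/K2 + [H⁺]²/(K1K2)) = 1 / (1 + 10^+0.75 + 10^-1.73)
   = 1 / (1 + 5.6234 + 0.018621) = 1/6.6420 = 0.1506

α₂ = 0.151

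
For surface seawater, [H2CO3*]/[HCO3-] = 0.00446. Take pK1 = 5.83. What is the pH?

pH = 8.18

From K1 = [H⁺][HCO3-]/[H2CO3*]:  pH = pK1 − log₁₀([H2CO3*]/[HCO3-])
log₁₀(0.00446) = -2.351
pH = 5.83 − (-2.351) = 8.18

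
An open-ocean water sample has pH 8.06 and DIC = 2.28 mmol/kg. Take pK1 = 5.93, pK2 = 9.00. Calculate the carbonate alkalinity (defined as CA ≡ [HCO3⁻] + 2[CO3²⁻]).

CA = 2.50 mmol/kg

CA = [HCO3⁻] + 2[CO3²⁻] = (α₁ + 2α₂)·DIC
At pH 8.06: [H⁺]/K1 = 10^-2.13 = 0.0074131, K2/[H⁺] = 10^-0.94 = 0.11482
α₁ = 1/(1 + 0.0074131 + 0.11482) = 1/1.1222 = 0.8911; α₂ = α₁·K2/[H⁺] = 0.1023
α₁ + 2α₂ = 1.0957
CA = 1.0957 × 2.28 = 2.50 mmol/kg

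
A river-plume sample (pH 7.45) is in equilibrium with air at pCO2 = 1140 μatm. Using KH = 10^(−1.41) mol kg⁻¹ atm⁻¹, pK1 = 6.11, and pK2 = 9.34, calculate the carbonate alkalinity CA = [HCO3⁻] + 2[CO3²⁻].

[CO2*] = KH · pCO2 = 10^(−1.41) × 1140×10^-6 = 4.435×10^-5 mol/kg
α₀ = 1/(1 + K1/[H⁺] + K1K2/[H⁺]²) = 1/(1 + 10^+1.34 + 10^-0.55) = 0.04318
DIC = [CO2*]/α₀ = 4.435×10^-5 / 0.04318 = 1.027 mmol/kg
CA = (α₁ + 2α₂)·DIC = (0.9447 + 2×0.01217) × 1.027 = 0.995 mmol/kg

CA = 0.995 mmol/kg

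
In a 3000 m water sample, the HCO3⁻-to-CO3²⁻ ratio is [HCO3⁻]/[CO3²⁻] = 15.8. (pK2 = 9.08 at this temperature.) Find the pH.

pH = 7.88

From K2 = [H⁺][CO3²⁻]/[HCO3⁻]:  pH = pK2 − log₁₀([HCO3⁻]/[CO3²⁻])
log₁₀(15.8) = +1.199
pH = 9.08 − (+1.199) = 7.88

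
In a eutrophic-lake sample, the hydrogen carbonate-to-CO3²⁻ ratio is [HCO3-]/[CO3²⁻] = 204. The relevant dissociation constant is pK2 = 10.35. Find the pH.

pH = 8.04

From K2 = [H⁺][CO3²⁻]/[HCO3-]:  pH = pK2 − log₁₀([HCO3-]/[CO3²⁻])
log₁₀(204) = +2.310
pH = 10.35 − (+2.310) = 8.04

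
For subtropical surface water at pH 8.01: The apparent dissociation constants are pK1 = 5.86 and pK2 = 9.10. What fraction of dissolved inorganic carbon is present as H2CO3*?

α₀ = 0.00650

α₀ = 1 / (1 + K1/[H⁺] + K1K2/[H⁺]²) = 1 / (1 + 10^+2.15 + 10^+1.06)
   = 1 / (1 + 141.25 + 11.482) = 1/153.74 = 0.006505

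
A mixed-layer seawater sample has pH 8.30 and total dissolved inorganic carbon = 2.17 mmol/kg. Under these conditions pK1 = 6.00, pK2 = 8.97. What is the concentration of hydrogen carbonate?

α₁ = 1 / (1 + [H⁺]/K1 + K2/[H⁺]) = 1 / (1 + 10^-2.30 + 10^-0.67)
   = 1 / (1 + 0.0050119 + 0.21380) = 1/1.2188 = 0.8205
[HCO3⁻] = α₁ × DIC = 0.8205 × 2.17 = 1.78 mmol/kg

[HCO3⁻] = 1.78 mmol/kg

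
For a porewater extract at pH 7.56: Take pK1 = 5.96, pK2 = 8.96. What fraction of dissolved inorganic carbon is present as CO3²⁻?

α₂ = 0.0374

α₂ = 1 / (1 + [H⁺]/K2 + [H⁺]²/(K1K2)) = 1 / (1 + 10^+1.40 + 10^-0.20)
   = 1 / (1 + 25.119 + 0.63096) = 1/26.750 = 0.03738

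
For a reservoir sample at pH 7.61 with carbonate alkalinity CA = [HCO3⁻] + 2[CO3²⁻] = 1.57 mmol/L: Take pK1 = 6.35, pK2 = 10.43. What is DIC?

DIC = 1.65 mmol/L

CA = [HCO3⁻] + 2[CO3²⁻] = (α₁ + 2α₂)·DIC
At pH 7.61: [H⁺]/K1 = 10^-1.26 = 0.054954, K2/[H⁺] = 10^-2.82 = 0.0015136
α₁ = 1/(1 + 0.054954 + 0.0015136) = 1/1.0565 = 0.9466; α₂ = α₁·K2/[H⁺] = 0.001433
α₁ + 2α₂ = 0.9494
DIC = CA / (α₁ + 2α₂) = 1.57 / 0.9494 = 1.65 mmol/L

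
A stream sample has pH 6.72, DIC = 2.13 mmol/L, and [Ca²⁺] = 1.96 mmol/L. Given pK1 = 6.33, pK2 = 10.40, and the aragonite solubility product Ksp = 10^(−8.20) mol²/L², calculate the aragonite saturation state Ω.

Ω = 0.0982

α₂ = 1 / (1 + [H⁺]/K2 + [H⁺]²/(K1K2)) = 1 / (1 + 10^+3.68 + 10^+3.29)
   = 1 / (1 + 4786.3 + 1949.8) = 1/6737.1 = 0.0001484
[CO3²⁻] = α₂ × DIC = 0.0001484 × 2.13 = 0.0003162 mmol/L = 0.3162 μmol/L
Ksp = 10^(−8.20) = 6.310×10^-9
Ω = [Ca²⁺][CO3²⁻]/Ksp = (1.96×10^-3)(3.162×10^-7) / 6.310×10^-9 = 0.0982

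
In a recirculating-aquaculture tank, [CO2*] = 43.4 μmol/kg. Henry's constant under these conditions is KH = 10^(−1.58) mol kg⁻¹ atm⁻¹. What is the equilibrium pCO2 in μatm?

pCO2 = 1650 μatm

KH = 10^(−1.58) = 2.630×10^-2 mol kg⁻¹ atm⁻¹
pCO2 = [CO2*]/KH = 43.4×10^-6 / 2.630×10^-2 = 1.65×10^-3 atm = 1650 μatm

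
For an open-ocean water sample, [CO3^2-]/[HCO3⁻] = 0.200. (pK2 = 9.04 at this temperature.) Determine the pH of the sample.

From K2 = [H⁺][CO3^2-]/[HCO3⁻]:  pH = pK2 + log₁₀([CO3^2-]/[HCO3⁻])
log₁₀(0.200) = -0.699
pH = 9.04 + (-0.699) = 8.34

pH = 8.34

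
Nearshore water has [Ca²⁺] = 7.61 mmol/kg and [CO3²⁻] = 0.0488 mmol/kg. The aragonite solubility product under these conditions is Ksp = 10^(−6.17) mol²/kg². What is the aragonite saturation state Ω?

Ksp = 10^(−6.17) = 6.761×10^-7
Ω = [Ca²⁺][CO3²⁻]/Ksp = (7.61×10^-3)(0.0488×10^-3) / 6.761×10^-7 = 0.549

Ω = 0.549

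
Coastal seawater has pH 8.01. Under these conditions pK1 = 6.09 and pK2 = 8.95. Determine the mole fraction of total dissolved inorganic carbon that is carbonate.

α₂ = 0.102

α₂ = 1 / (1 + [H⁺]/K2 + [H⁺]²/(K1K2)) = 1 / (1 + 10^+0.94 + 10^-0.98)
   = 1 / (1 + 8.7096 + 0.10471) = 1/9.8143 = 0.1019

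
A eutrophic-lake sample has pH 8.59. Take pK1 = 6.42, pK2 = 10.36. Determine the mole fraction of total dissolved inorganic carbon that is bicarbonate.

α₁ = 1 / (1 + [H⁺]/K1 + K2/[H⁺]) = 1 / (1 + 10^-2.17 + 10^-1.77)
   = 1 / (1 + 0.0067608 + 0.016982) = 1/1.0237 = 0.9768

α₁ = 0.977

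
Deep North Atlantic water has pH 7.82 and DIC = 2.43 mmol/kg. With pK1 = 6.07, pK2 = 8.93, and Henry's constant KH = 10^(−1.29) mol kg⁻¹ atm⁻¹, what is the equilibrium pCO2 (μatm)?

α₀ = 1 / (1 + K1/[H⁺] + K1K2/[H⁺]²) = 1 / (1 + 10^+1.75 + 10^+0.64)
   = 1 / (1 + 56.234 + 4.3652) = 1/61.599 = 0.01623
[CO2*] = α₀ × DIC = 0.01623 × 2.43 = 0.03945 mmol/kg
pCO2 = [CO2*]/KH = 3.945×10^-5 / 5.129×10^-2 = 769 μatm

pCO2 = 769 μatm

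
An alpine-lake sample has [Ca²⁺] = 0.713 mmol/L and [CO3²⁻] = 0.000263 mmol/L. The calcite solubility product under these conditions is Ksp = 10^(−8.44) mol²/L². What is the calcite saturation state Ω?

Ksp = 10^(−8.44) = 3.631×10^-9
Ω = [Ca²⁺][CO3²⁻]/Ksp = (0.713×10^-3)(0.000263×10^-3) / 3.631×10^-9 = 0.0516

Ω = 0.0516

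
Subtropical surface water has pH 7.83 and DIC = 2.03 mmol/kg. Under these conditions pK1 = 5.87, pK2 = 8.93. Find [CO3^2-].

α₂ = 1 / (1 + [H⁺]/K2 + [H⁺]²/(K1K2)) = 1 / (1 + 10^+1.10 + 10^-0.86)
   = 1 / (1 + 12.589 + 0.13804) = 1/13.727 = 0.07285
[CO3²⁻] = α₂ × DIC = 0.07285 × 2.03 = 0.148 mmol/kg

[CO3²⁻] = 0.148 mmol/kg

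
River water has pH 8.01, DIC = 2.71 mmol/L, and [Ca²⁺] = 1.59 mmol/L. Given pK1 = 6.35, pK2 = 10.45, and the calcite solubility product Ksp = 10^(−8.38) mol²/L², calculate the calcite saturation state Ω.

Ω = 3.66

α₂ = 1 / (1 + [H⁺]/K2 + [H⁺]²/(K1K2)) = 1 / (1 + 10^+2.44 + 10^+0.78)
   = 1 / (1 + 275.42 + 6.0256) = 1/282.45 = 0.003540
[CO3²⁻] = α₂ × DIC = 0.003540 × 2.71 = 0.009595 mmol/L = 9.595 μmol/L
Ksp = 10^(−8.38) = 4.169×10^-9
Ω = [Ca²⁺][CO3²⁻]/Ksp = (1.59×10^-3)(9.595×10^-6) / 4.169×10^-9 = 3.66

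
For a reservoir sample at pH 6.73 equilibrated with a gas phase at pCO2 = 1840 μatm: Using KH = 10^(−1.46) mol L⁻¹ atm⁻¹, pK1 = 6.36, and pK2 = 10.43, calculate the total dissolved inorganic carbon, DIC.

[CO2*] = KH · pCO2 = 10^(−1.46) × 1840×10^-6 = 6.380×10^-5 mol/L
α₀ = 1/(1 + K1/[H⁺] + K1K2/[H⁺]²) = 1/(1 + 10^+0.37 + 10^-3.33) = 0.2990
DIC = [CO2*]/α₀ = 6.380×10^-5 / 0.2990 = 0.213 mmol/L

DIC = 0.213 mmol/L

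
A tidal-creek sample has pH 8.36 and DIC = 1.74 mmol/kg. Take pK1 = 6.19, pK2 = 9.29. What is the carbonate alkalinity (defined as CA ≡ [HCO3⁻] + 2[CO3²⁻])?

CA = 1.91 mmol/kg

CA = [HCO3⁻] + 2[CO3²⁻] = (α₁ + 2α₂)·DIC
At pH 8.36: [H⁺]/K1 = 10^-2.17 = 0.0067608, K2/[H⁺] = 10^-0.93 = 0.11749
α₁ = 1/(1 + 0.0067608 + 0.11749) = 1/1.1243 = 0.8895; α₂ = α₁·K2/[H⁺] = 0.1045
α₁ + 2α₂ = 1.0985
CA = 1.0985 × 1.74 = 1.91 mmol/kg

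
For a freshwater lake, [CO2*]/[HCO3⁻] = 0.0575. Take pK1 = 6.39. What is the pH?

pH = 7.63

From K1 = [H⁺][HCO3⁻]/[CO2*]:  pH = pK1 − log₁₀([CO2*]/[HCO3⁻])
log₁₀(0.0575) = -1.240
pH = 6.39 − (-1.240) = 7.63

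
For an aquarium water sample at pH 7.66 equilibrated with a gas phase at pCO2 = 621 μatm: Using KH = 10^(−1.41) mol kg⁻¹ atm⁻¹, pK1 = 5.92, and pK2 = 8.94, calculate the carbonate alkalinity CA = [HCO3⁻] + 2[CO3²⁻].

CA = 1.47 mmol/kg

[CO2*] = KH · pCO2 = 10^(−1.41) × 621×10^-6 = 2.416×10^-5 mol/kg
α₀ = 1/(1 + K1/[H⁺] + K1K2/[H⁺]²) = 1/(1 + 10^+1.74 + 10^+0.46) = 0.01700
DIC = [CO2*]/α₀ = 2.416×10^-5 / 0.01700 = 1.422 mmol/kg
CA = (α₁ + 2α₂)·DIC = (0.9340 + 2×0.04902) × 1.422 = 1.47 mmol/kg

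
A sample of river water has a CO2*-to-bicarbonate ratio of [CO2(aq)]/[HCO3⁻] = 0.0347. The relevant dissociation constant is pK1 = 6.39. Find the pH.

From K1 = [H⁺][HCO3⁻]/[CO2(aq)]:  pH = pK1 − log₁₀([CO2(aq)]/[HCO3⁻])
log₁₀(0.0347) = -1.460
pH = 6.39 − (-1.460) = 7.85

pH = 7.85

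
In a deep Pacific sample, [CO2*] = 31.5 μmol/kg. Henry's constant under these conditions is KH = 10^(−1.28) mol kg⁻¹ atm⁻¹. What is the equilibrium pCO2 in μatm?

pCO2 = 600 μatm

KH = 10^(−1.28) = 5.248×10^-2 mol kg⁻¹ atm⁻¹
pCO2 = [CO2*]/KH = 31.5×10^-6 / 5.248×10^-2 = 6.00×10^-4 atm = 600 μatm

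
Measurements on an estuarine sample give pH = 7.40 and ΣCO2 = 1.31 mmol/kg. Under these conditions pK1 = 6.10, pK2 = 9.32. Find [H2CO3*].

[CO2*] = 0.0618 mmol/kg

α₀ = 1 / (1 + K1/[H⁺] + K1K2/[H⁺]²) = 1 / (1 + 10^+1.30 + 10^-0.62)
   = 1 / (1 + 19.953 + 0.23988) = 1/21.193 = 0.04719
[CO2*] = α₀ × DIC = 0.04719 × 1.31 = 0.0618 mmol/kg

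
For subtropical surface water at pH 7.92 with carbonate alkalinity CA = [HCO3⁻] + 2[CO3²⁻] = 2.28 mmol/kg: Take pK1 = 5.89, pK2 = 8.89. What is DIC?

CA = [HCO3⁻] + 2[CO3²⁻] = (α₁ + 2α₂)·DIC
At pH 7.92: [H⁺]/K1 = 10^-2.03 = 0.0093325, K2/[H⁺] = 10^-0.97 = 0.10715
α₁ = 1/(1 + 0.0093325 + 0.10715) = 1/1.1165 = 0.8957; α₂ = α₁·K2/[H⁺] = 0.09597
α₁ + 2α₂ = 1.0876
DIC = CA / (α₁ + 2α₂) = 2.28 / 1.0876 = 2.10 mmol/kg

DIC = 2.10 mmol/kg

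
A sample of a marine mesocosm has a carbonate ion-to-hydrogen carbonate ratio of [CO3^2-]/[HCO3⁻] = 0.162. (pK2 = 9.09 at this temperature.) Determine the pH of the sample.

From K2 = [H⁺][CO3^2-]/[HCO3⁻]:  pH = pK2 + log₁₀([CO3^2-]/[HCO3⁻])
log₁₀(0.162) = -0.790
pH = 9.09 + (-0.790) = 8.30

pH = 8.30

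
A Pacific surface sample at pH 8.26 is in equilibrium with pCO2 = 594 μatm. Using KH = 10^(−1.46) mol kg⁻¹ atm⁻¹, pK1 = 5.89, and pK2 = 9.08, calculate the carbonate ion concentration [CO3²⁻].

[CO3²⁻] = 0.731 mmol/kg

[CO2*] = KH · pCO2 = 10^(−1.46) × 594×10^-6 = 2.060×10^-5 mol/kg
α₀ = 1/(1 + K1/[H⁺] + K1K2/[H⁺]²) = 1/(1 + 10^+2.37 + 10^+1.55) = 0.003691
DIC = [CO2*]/α₀ = 2.060×10^-5 / 0.003691 = 5.580 mmol/kg
[CO3²⁻] = α₂·DIC; α₂ = 0.1310, so [CO3²⁻] = 0.1310 × 5.580 = 0.731 mmol/kg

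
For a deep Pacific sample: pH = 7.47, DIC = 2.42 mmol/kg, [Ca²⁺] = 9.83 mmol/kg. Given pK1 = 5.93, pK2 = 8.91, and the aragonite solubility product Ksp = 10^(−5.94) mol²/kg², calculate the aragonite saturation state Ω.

α₂ = 1 / (1 + [H⁺]/K2 + [H⁺]²/(K1K2)) = 1 / (1 + 10^+1.44 + 10^-0.10)
   = 1 / (1 + 27.542 + 0.79433) = 1/29.337 = 0.03409
[CO3²⁻] = α₂ × DIC = 0.03409 × 2.42 = 0.08249 mmol/kg
Ksp = 10^(−5.94) = 1.148×10^-6
Ω = [Ca²⁺][CO3²⁻]/Ksp = (9.83×10^-3)(8.249×10^-5) / 1.148×10^-6 = 0.706

Ω = 0.706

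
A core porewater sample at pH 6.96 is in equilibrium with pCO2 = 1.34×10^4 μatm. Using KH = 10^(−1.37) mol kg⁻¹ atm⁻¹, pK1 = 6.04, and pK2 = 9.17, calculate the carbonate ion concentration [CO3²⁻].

[CO3²⁻] = 0.0293 mmol/kg

[CO2*] = KH · pCO2 = 10^(−1.37) × 1.34×10^4×10^-6 = 5.716×10^-4 mol/kg
α₀ = 1/(1 + K1/[H⁺] + K1K2/[H⁺]²) = 1/(1 + 10^+0.92 + 10^-1.29) = 0.1067
DIC = [CO2*]/α₀ = 5.716×10^-4 / 0.1067 = 5.355 mmol/kg
[CO3²⁻] = α₂·DIC; α₂ = 0.005474, so [CO3²⁻] = 0.005474 × 5.355 = 0.0293 mmol/kg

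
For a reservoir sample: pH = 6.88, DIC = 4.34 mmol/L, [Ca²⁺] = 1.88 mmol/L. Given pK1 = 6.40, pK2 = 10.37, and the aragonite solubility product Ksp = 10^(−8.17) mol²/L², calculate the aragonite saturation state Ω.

Ω = 0.293

α₂ = 1 / (1 + [H⁺]/K2 + [H⁺]²/(K1K2)) = 1 / (1 + 10^+3.49 + 10^+3.01)
   = 1 / (1 + 3090.3 + 1023.3) = 1/4114.6 = 0.0002430
[CO3²⁻] = α₂ × DIC = 0.0002430 × 4.34 = 0.001055 mmol/L = 1.055 μmol/L
Ksp = 10^(−8.17) = 6.761×10^-9
Ω = [Ca²⁺][CO3²⁻]/Ksp = (1.88×10^-3)(1.055×10^-6) / 6.761×10^-9 = 0.293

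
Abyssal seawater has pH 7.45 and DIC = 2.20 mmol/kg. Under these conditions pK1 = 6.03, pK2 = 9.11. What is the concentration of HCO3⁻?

α₁ = 1 / (1 + [H⁺]/K1 + K2/[H⁺]) = 1 / (1 + 10^-1.42 + 10^-1.66)
   = 1 / (1 + 0.038019 + 0.021878) = 1/1.0599 = 0.9435
[HCO3⁻] = α₁ × DIC = 0.9435 × 2.20 = 2.08 mmol/kg

[HCO3⁻] = 2.08 mmol/kg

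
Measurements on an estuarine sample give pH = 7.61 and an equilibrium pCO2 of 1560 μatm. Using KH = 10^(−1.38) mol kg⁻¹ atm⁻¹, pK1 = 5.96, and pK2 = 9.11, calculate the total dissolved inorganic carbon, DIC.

DIC = 3.06 mmol/kg

[CO2*] = KH · pCO2 = 10^(−1.38) × 1560×10^-6 = 6.503×10^-5 mol/kg
α₀ = 1/(1 + K1/[H⁺] + K1K2/[H⁺]²) = 1/(1 + 10^+1.65 + 10^+0.15) = 0.02124
DIC = [CO2*]/α₀ = 6.503×10^-5 / 0.02124 = 3.06 mmol/kg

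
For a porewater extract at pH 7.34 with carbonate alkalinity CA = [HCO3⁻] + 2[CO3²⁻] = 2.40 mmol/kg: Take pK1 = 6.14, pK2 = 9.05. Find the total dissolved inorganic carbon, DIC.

DIC = 2.50 mmol/kg

CA = [HCO3⁻] + 2[CO3²⁻] = (α₁ + 2α₂)·DIC
At pH 7.34: [H⁺]/K1 = 10^-1.20 = 0.063096, K2/[H⁺] = 10^-1.71 = 0.019498
α₁ = 1/(1 + 0.063096 + 0.019498) = 1/1.0826 = 0.9237; α₂ = α₁·K2/[H⁺] = 0.01801
α₁ + 2α₂ = 0.9597
DIC = CA / (α₁ + 2α₂) = 2.40 / 0.9597 = 2.50 mmol/kg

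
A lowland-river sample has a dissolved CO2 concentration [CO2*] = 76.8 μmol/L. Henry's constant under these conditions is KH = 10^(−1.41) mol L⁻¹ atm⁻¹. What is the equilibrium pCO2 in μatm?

KH = 10^(−1.41) = 3.890×10^-2 mol L⁻¹ atm⁻¹
pCO2 = [CO2*]/KH = 76.8×10^-6 / 3.890×10^-2 = 1.97×10^-3 atm = 1970 μatm

pCO2 = 1970 μatm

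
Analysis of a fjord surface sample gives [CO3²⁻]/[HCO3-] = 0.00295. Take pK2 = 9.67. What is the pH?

From K2 = [H⁺][CO3²⁻]/[HCO3-]:  pH = pK2 + log₁₀([CO3²⁻]/[HCO3-])
log₁₀(0.00295) = -2.530
pH = 9.67 + (-2.530) = 7.14

pH = 7.14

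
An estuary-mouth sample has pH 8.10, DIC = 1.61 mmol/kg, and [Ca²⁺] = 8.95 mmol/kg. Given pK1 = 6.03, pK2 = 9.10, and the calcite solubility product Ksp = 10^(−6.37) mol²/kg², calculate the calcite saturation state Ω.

Ω = 3.05

α₂ = 1 / (1 + [H⁺]/K2 + [H⁺]²/(K1K2)) = 1 / (1 + 10^+1.00 + 10^-1.07)
   = 1 / (1 + 10.000 + 0.085114) = 1/11.085 = 0.09021
[CO3²⁻] = α₂ × DIC = 0.09021 × 1.61 = 0.1452 mmol/kg
Ksp = 10^(−6.37) = 4.266×10^-7
Ω = [Ca²⁺][CO3²⁻]/Ksp = (8.95×10^-3)(1.452×10^-4) / 4.266×10^-7 = 3.05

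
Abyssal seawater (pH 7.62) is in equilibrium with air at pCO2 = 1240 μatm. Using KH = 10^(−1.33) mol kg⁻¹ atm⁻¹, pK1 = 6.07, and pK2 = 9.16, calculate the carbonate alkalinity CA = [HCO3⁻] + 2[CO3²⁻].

[CO2*] = KH · pCO2 = 10^(−1.33) × 1240×10^-6 = 5.800×10^-5 mol/kg
α₀ = 1/(1 + K1/[H⁺] + K1K2/[H⁺]²) = 1/(1 + 10^+1.55 + 10^+0.01) = 0.02666
DIC = [CO2*]/α₀ = 5.800×10^-5 / 0.02666 = 2.175 mmol/kg
CA = (α₁ + 2α₂)·DIC = (0.9461 + 2×0.02728) × 2.175 = 2.18 mmol/kg

CA = 2.18 mmol/kg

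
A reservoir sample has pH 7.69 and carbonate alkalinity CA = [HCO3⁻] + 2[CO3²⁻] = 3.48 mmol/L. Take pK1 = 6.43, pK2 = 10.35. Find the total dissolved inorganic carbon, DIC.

DIC = 3.66 mmol/L

CA = [HCO3⁻] + 2[CO3²⁻] = (α₁ + 2α₂)·DIC
At pH 7.69: [H⁺]/K1 = 10^-1.26 = 0.054954, K2/[H⁺] = 10^-2.66 = 0.0021878
α₁ = 1/(1 + 0.054954 + 0.0021878) = 1/1.0571 = 0.9459; α₂ = α₁·K2/[H⁺] = 0.002070
α₁ + 2α₂ = 0.9501
DIC = CA / (α₁ + 2α₂) = 3.48 / 0.9501 = 3.66 mmol/L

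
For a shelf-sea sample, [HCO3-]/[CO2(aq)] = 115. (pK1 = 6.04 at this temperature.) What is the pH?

From K1 = [H⁺][HCO3-]/[CO2(aq)]:  pH = pK1 + log₁₀([HCO3-]/[CO2(aq)])
log₁₀(115) = +2.061
pH = 6.04 + (+2.061) = 8.10

pH = 8.10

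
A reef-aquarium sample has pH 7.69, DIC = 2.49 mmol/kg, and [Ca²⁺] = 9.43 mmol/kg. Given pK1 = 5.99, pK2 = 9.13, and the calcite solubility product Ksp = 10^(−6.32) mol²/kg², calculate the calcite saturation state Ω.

α₂ = 1 / (1 + [H⁺]/K2 + [H⁺]²/(K1K2)) = 1 / (1 + 10^+1.44 + 10^-0.26)
   = 1 / (1 + 27.542 + 0.54954) = 1/29.092 = 0.03437
[CO3²⁻] = α₂ × DIC = 0.03437 × 2.49 = 0.08559 mmol/kg
Ksp = 10^(−6.32) = 4.786×10^-7
Ω = [Ca²⁺][CO3²⁻]/Ksp = (9.43×10^-3)(8.559×10^-5) / 4.786×10^-7 = 1.69

Ω = 1.69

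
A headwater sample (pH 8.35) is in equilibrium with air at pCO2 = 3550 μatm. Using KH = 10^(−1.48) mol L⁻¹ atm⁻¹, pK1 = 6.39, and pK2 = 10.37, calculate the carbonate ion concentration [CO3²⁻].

[CO2*] = KH · pCO2 = 10^(−1.48) × 3550×10^-6 = 1.176×10^-4 mol/L
α₀ = 1/(1 + K1/[H⁺] + K1K2/[H⁺]²) = 1/(1 + 10^+1.96 + 10^-0.06) = 0.01074
DIC = [CO2*]/α₀ = 1.176×10^-4 / 0.01074 = 10.94 mmol/L
[CO3²⁻] = α₂·DIC; α₂ = 0.009358, so [CO3²⁻] = 0.009358 × 10.94 = 0.102 mmol/L

[CO3²⁻] = 0.102 mmol/L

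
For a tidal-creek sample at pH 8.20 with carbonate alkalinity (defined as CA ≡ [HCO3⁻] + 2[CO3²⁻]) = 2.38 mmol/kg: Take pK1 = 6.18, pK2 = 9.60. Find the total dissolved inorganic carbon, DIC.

CA = [HCO3⁻] + 2[CO3²⁻] = (α₁ + 2α₂)·DIC
At pH 8.20: [H⁺]/K1 = 10^-2.02 = 0.0095499, K2/[H⁺] = 10^-1.40 = 0.039811
α₁ = 1/(1 + 0.0095499 + 0.039811) = 1/1.0494 = 0.9530; α₂ = α₁·K2/[H⁺] = 0.03794
α₁ + 2α₂ = 1.0288
DIC = CA / (α₁ + 2α₂) = 2.38 / 1.0288 = 2.31 mmol/kg

DIC = 2.31 mmol/kg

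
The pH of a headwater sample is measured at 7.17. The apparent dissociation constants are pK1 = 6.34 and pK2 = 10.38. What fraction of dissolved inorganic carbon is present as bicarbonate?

α₁ = 0.871

α₁ = 1 / (1 + [H⁺]/K1 + K2/[H⁺]) = 1 / (1 + 10^-0.83 + 10^-3.21)
   = 1 / (1 + 0.14791 + 0.00061660) = 1/1.1485 = 0.8707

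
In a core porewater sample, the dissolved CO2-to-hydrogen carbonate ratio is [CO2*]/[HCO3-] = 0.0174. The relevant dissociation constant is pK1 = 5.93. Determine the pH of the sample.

From K1 = [H⁺][HCO3-]/[CO2*]:  pH = pK1 − log₁₀([CO2*]/[HCO3-])
log₁₀(0.0174) = -1.759
pH = 5.93 − (-1.759) = 7.69

pH = 7.69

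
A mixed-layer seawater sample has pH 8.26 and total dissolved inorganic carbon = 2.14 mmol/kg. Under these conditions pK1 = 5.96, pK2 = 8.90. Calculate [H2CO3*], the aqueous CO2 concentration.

α₀ = 1 / (1 + K1/[H⁺] + K1K2/[H⁺]²) = 1 / (1 + 10^+2.30 + 10^+1.66)
   = 1 / (1 + 199.53 + 45.709) = 1/246.24 = 0.004061
[CO2*] = α₀ × DIC = 0.004061 × 2.14 = 0.00869 mmol/kg = 8.69 μmol/kg

[CO2*] = 8.69 μmol/kg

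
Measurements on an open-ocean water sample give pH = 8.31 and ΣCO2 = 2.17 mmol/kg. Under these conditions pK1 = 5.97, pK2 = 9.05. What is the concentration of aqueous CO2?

[CO2*] = 8.36 μmol/kg

α₀ = 1 / (1 + K1/[H⁺] + K1K2/[H⁺]²) = 1 / (1 + 10^+2.34 + 10^+1.60)
   = 1 / (1 + 218.78 + 39.811) = 1/259.59 = 0.003852
[CO2*] = α₀ × DIC = 0.003852 × 2.17 = 0.00836 mmol/kg = 8.36 μmol/kg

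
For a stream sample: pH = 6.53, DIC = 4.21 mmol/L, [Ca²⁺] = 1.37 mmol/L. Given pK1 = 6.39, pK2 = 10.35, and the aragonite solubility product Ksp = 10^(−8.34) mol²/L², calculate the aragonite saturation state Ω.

Ω = 0.111

α₂ = 1 / (1 + [H⁺]/K2 + [H⁺]²/(K1K2)) = 1 / (1 + 10^+3.82 + 10^+3.68)
   = 1 / (1 + 6606.9 + 4786.3) = 1/1.1394×10^4 = 8.776×10^-5
[CO3²⁻] = α₂ × DIC = 8.776×10^-5 × 4.21 = 0.0003695 mmol/L = 0.3695 μmol/L
Ksp = 10^(−8.34) = 4.571×10^-9
Ω = [Ca²⁺][CO3²⁻]/Ksp = (1.37×10^-3)(3.695×10^-7) / 4.571×10^-9 = 0.111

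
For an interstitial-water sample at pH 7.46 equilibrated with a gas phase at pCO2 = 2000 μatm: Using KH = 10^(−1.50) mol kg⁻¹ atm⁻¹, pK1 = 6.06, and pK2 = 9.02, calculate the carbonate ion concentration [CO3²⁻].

[CO2*] = KH · pCO2 = 10^(−1.50) × 2000×10^-6 = 6.325×10^-5 mol/kg
α₀ = 1/(1 + K1/[H⁺] + K1K2/[H⁺]²) = 1/(1 + 10^+1.40 + 10^-0.16) = 0.03730
DIC = [CO2*]/α₀ = 6.325×10^-5 / 0.03730 = 1.696 mmol/kg
[CO3²⁻] = α₂·DIC; α₂ = 0.02580, so [CO3²⁻] = 0.02580 × 1.696 = 0.0438 mmol/kg

[CO3²⁻] = 0.0438 mmol/kg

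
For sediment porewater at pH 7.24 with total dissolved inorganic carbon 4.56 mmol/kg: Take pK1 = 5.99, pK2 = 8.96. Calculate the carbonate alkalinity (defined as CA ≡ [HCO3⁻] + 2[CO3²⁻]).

CA = 4.40 mmol/kg

CA = [HCO3⁻] + 2[CO3²⁻] = (α₁ + 2α₂)·DIC
At pH 7.24: [H⁺]/K1 = 10^-1.25 = 0.056234, K2/[H⁺] = 10^-1.72 = 0.019055
α₁ = 1/(1 + 0.056234 + 0.019055) = 1/1.0753 = 0.9300; α₂ = α₁·K2/[H⁺] = 0.01772
α₁ + 2α₂ = 0.9654
CA = 0.9654 × 4.56 = 4.40 mmol/kg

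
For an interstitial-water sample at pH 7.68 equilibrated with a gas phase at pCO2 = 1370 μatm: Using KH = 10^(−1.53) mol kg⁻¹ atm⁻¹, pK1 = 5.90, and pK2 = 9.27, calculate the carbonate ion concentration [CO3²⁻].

[CO2*] = KH · pCO2 = 10^(−1.53) × 1370×10^-6 = 4.043×10^-5 mol/kg
α₀ = 1/(1 + K1/[H⁺] + K1K2/[H⁺]²) = 1/(1 + 10^+1.78 + 10^+0.19) = 0.01592
DIC = [CO2*]/α₀ = 4.043×10^-5 / 0.01592 = 2.539 mmol/kg
[CO3²⁻] = α₂·DIC; α₂ = 0.02466, so [CO3²⁻] = 0.02466 × 2.539 = 0.0626 mmol/kg

[CO3²⁻] = 0.0626 mmol/kg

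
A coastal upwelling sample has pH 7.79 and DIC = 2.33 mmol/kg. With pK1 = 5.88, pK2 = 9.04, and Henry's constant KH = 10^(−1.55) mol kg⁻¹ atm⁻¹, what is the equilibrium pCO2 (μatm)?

pCO2 = 952 μatm

α₀ = 1 / (1 + K1/[H⁺] + K1K2/[H⁺]²) = 1 / (1 + 10^+1.91 + 10^+0.66)
   = 1 / (1 + 81.283 + 4.5709) = 1/86.854 = 0.01151
[CO2*] = α₀ × DIC = 0.01151 × 2.33 = 0.02683 mmol/kg
pCO2 = [CO2*]/KH = 2.683×10^-5 / 2.818×10^-2 = 952 μatm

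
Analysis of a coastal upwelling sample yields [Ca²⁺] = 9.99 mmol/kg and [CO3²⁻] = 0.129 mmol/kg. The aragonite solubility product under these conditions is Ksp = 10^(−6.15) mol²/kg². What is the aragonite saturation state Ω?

Ksp = 10^(−6.15) = 7.079×10^-7
Ω = [Ca²⁺][CO3²⁻]/Ksp = (9.99×10^-3)(0.129×10^-3) / 7.079×10^-7 = 1.82

Ω = 1.82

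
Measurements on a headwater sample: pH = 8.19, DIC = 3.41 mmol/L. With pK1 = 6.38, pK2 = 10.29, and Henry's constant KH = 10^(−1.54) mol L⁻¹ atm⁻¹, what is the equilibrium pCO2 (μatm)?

pCO2 = 1790 μatm

α₀ = 1 / (1 + K1/[H⁺] + K1K2/[H⁺]²) = 1 / (1 + 10^+1.81 + 10^-0.29)
   = 1 / (1 + 64.565 + 0.51286) = 1/66.078 = 0.01513
[CO2*] = α₀ × DIC = 0.01513 × 3.41 = 0.05161 mmol/L
pCO2 = [CO2*]/KH = 5.161×10^-5 / 2.884×10^-2 = 1790 μatm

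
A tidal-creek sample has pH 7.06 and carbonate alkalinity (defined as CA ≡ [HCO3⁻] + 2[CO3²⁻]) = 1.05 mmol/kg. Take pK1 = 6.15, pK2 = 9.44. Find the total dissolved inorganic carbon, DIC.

DIC = 1.17 mmol/kg

CA = [HCO3⁻] + 2[CO3²⁻] = (α₁ + 2α₂)·DIC
At pH 7.06: [H⁺]/K1 = 10^-0.91 = 0.12303, K2/[H⁺] = 10^-2.38 = 0.0041687
α₁ = 1/(1 + 0.12303 + 0.0041687) = 1/1.1272 = 0.8872; α₂ = α₁·K2/[H⁺] = 0.003698
α₁ + 2α₂ = 0.8946
DIC = CA / (α₁ + 2α₂) = 1.05 / 0.8946 = 1.17 mmol/kg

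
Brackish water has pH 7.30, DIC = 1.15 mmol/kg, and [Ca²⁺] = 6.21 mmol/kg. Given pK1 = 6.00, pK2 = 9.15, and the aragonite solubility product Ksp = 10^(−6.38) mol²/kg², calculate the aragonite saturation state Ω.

α₂ = 1 / (1 + [H⁺]/K2 + [H⁺]²/(K1K2)) = 1 / (1 + 10^+1.85 + 10^+0.55)
   = 1 / (1 + 70.795 + 3.5481) = 1/75.343 = 0.01327
[CO3²⁻] = α₂ × DIC = 0.01327 × 1.15 = 0.01526 mmol/kg = 15.26 μmol/kg
Ksp = 10^(−6.38) = 4.169×10^-7
Ω = [Ca²⁺][CO3²⁻]/Ksp = (6.21×10^-3)(1.526×10^-5) / 4.169×10^-7 = 0.227

Ω = 0.227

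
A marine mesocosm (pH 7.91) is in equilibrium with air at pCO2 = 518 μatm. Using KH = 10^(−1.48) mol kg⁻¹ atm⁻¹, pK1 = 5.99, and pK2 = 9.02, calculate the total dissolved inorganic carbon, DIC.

[CO2*] = KH · pCO2 = 10^(−1.48) × 518×10^-6 = 1.715×10^-5 mol/kg
α₀ = 1/(1 + K1/[H⁺] + K1K2/[H⁺]²) = 1/(1 + 10^+1.92 + 10^+0.81) = 0.01103
DIC = [CO2*]/α₀ = 1.715×10^-5 / 0.01103 = 1.55 mmol/kg

DIC = 1.55 mmol/kg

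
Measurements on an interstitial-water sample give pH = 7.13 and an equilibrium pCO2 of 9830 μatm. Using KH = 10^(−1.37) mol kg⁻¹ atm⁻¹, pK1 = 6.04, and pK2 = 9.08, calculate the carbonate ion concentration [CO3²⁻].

[CO3²⁻] = 0.0579 mmol/kg

[CO2*] = KH · pCO2 = 10^(−1.37) × 9830×10^-6 = 4.193×10^-4 mol/kg
α₀ = 1/(1 + K1/[H⁺] + K1K2/[H⁺]²) = 1/(1 + 10^+1.09 + 10^-0.86) = 0.07440
DIC = [CO2*]/α₀ = 4.193×10^-4 / 0.07440 = 5.636 mmol/kg
[CO3²⁻] = α₂·DIC; α₂ = 0.01027, so [CO3²⁻] = 0.01027 × 5.636 = 0.0579 mmol/kg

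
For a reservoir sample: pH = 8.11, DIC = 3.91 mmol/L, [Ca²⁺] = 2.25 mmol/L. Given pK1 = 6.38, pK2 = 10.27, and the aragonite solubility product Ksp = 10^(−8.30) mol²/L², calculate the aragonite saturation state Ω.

α₂ = 1 / (1 + [H⁺]/K2 + [H⁺]²/(K1K2)) = 1 / (1 + 10^+2.16 + 10^+0.43)
   = 1 / (1 + 144.54 + 2.6915) = 1/148.24 = 0.006746
[CO3²⁻] = α₂ × DIC = 0.006746 × 3.91 = 0.02638 mmol/L
Ksp = 10^(−8.30) = 5.012×10^-9
Ω = [Ca²⁺][CO3²⁻]/Ksp = (2.25×10^-3)(2.638×10^-5) / 5.012×10^-9 = 11.8

Ω = 11.8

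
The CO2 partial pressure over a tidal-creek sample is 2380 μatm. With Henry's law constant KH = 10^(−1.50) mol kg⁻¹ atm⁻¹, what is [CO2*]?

[CO2*] = 75.3 μmol/kg

KH = 10^(−1.50) = 3.162×10^-2 mol kg⁻¹ atm⁻¹
[CO2*] = KH · pCO2 = 3.162×10^-2 × 2380×10^-6 atm = 7.53×10^-5 mol/kg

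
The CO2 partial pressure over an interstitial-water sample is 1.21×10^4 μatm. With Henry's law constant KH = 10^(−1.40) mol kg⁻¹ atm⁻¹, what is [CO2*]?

KH = 10^(−1.40) = 3.981×10^-2 mol kg⁻¹ atm⁻¹
[CO2*] = KH · pCO2 = 3.981×10^-2 × 1.21×10^4×10^-6 atm = 4.82×10^-4 mol/kg

[CO2*] = 482 μmol/kg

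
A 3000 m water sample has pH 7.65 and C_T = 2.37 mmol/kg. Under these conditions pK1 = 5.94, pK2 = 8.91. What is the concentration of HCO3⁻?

α₁ = 1 / (1 + [H⁺]/K1 + K2/[H⁺]) = 1 / (1 + 10^-1.71 + 10^-1.26)
   = 1 / (1 + 0.019498 + 0.054954) = 1/1.0745 = 0.9307
[HCO3⁻] = α₁ × DIC = 0.9307 × 2.37 = 2.21 mmol/kg

[HCO3⁻] = 2.21 mmol/kg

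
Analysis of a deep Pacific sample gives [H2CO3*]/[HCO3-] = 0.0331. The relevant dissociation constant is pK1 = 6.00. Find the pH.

From K1 = [H⁺][HCO3-]/[H2CO3*]:  pH = pK1 − log₁₀([H2CO3*]/[HCO3-])
log₁₀(0.0331) = -1.480
pH = 6.00 − (-1.480) = 7.48

pH = 7.48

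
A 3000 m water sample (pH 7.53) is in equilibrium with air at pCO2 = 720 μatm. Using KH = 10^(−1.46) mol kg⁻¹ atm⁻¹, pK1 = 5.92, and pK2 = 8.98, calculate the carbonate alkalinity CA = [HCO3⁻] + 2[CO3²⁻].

CA = 1.09 mmol/kg

[CO2*] = KH · pCO2 = 10^(−1.46) × 720×10^-6 = 2.497×10^-5 mol/kg
α₀ = 1/(1 + K1/[H⁺] + K1K2/[H⁺]²) = 1/(1 + 10^+1.61 + 10^+0.16) = 0.02316
DIC = [CO2*]/α₀ = 2.497×10^-5 / 0.02316 = 1.078 mmol/kg
CA = (α₁ + 2α₂)·DIC = (0.9434 + 2×0.03347) × 1.078 = 1.09 mmol/kg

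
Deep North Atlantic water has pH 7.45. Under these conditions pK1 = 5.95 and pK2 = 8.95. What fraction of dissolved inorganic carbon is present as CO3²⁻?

α₂ = 1 / (1 + [H⁺]/K2 + [H⁺]²/(K1K2)) = 1 / (1 + 10^+1.50 + 10^-0.00)
   = 1 / (1 + 31.623 + 1.0000) = 1/33.623 = 0.02974

α₂ = 0.0297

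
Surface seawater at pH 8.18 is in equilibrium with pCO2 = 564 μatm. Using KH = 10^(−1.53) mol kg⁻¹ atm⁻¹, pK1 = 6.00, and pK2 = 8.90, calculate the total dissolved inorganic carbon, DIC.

DIC = 3.02 mmol/kg

[CO2*] = KH · pCO2 = 10^(−1.53) × 564×10^-6 = 1.664×10^-5 mol/kg
α₀ = 1/(1 + K1/[H⁺] + K1K2/[H⁺]²) = 1/(1 + 10^+2.18 + 10^+1.46) = 0.005519
DIC = [CO2*]/α₀ = 1.664×10^-5 / 0.005519 = 3.02 mmol/kg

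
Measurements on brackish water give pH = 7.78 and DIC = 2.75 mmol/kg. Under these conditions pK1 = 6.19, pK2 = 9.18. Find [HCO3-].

α₁ = 1 / (1 + [H⁺]/K1 + K2/[H⁺]) = 1 / (1 + 10^-1.59 + 10^-1.40)
   = 1 / (1 + 0.025704 + 0.039811) = 1/1.0655 = 0.9385
[HCO3⁻] = α₁ × DIC = 0.9385 × 2.75 = 2.58 mmol/kg

[HCO3⁻] = 2.58 mmol/kg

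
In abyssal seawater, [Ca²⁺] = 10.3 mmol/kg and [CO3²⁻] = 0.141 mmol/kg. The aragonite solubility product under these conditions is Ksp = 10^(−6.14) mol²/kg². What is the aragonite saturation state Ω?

Ω = 2.00

Ksp = 10^(−6.14) = 7.244×10^-7
Ω = [Ca²⁺][CO3²⁻]/Ksp = (10.3×10^-3)(0.141×10^-3) / 7.244×10^-7 = 2.00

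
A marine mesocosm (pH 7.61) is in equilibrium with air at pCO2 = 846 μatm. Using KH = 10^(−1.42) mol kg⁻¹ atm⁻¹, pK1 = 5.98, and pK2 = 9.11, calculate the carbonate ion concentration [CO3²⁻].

[CO3²⁻] = 0.0434 mmol/kg

[CO2*] = KH · pCO2 = 10^(−1.42) × 846×10^-6 = 3.216×10^-5 mol/kg
α₀ = 1/(1 + K1/[H⁺] + K1K2/[H⁺]²) = 1/(1 + 10^+1.63 + 10^+0.13) = 0.02222
DIC = [CO2*]/α₀ = 3.216×10^-5 / 0.02222 = 1.448 mmol/kg
[CO3²⁻] = α₂·DIC; α₂ = 0.02997, so [CO3²⁻] = 0.02997 × 1.448 = 0.0434 mmol/kg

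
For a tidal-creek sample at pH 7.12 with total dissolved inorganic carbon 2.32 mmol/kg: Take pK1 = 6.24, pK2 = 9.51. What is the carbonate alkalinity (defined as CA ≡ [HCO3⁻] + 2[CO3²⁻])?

CA = [HCO3⁻] + 2[CO3²⁻] = (α₁ + 2α₂)·DIC
At pH 7.12: [H⁺]/K1 = 10^-0.88 = 0.13183, K2/[H⁺] = 10^-2.39 = 0.0040738
α₁ = 1/(1 + 0.13183 + 0.0040738) = 1/1.1359 = 0.8804; α₂ = α₁·K2/[H⁺] = 0.003586
α₁ + 2α₂ = 0.8875
CA = 0.8875 × 2.32 = 2.06 mmol/kg

CA = 2.06 mmol/kg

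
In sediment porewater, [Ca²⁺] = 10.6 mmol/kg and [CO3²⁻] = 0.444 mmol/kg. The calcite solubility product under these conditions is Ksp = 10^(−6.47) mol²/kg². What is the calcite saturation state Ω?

Ω = 13.9

Ksp = 10^(−6.47) = 3.388×10^-7
Ω = [Ca²⁺][CO3²⁻]/Ksp = (10.6×10^-3)(0.444×10^-3) / 3.388×10^-7 = 13.9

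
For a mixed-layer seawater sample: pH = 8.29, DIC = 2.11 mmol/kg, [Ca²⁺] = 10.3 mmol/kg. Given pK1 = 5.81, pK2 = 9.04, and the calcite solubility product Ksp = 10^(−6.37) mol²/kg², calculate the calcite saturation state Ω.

Ω = 7.67

α₂ = 1 / (1 + [H⁺]/K2 + [H⁺]²/(K1K2)) = 1 / (1 + 10^+0.75 + 10^-1.73)
   = 1 / (1 + 5.6234 + 0.018621) = 1/6.6420 = 0.1506
[CO3²⁻] = α₂ × DIC = 0.1506 × 2.11 = 0.3177 mmol/kg
Ksp = 10^(−6.37) = 4.266×10^-7
Ω = [Ca²⁺][CO3²⁻]/Ksp = (10.3×10^-3)(3.177×10^-4) / 4.266×10^-7 = 7.67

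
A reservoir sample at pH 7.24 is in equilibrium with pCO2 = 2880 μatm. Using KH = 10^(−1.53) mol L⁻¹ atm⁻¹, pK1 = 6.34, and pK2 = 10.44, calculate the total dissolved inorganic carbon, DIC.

[CO2*] = KH · pCO2 = 10^(−1.53) × 2880×10^-6 = 8.499×10^-5 mol/L
α₀ = 1/(1 + K1/[H⁺] + K1K2/[H⁺]²) = 1/(1 + 10^+0.90 + 10^-2.30) = 0.1118
DIC = [CO2*]/α₀ = 8.499×10^-5 / 0.1118 = 0.761 mmol/L

DIC = 0.761 mmol/L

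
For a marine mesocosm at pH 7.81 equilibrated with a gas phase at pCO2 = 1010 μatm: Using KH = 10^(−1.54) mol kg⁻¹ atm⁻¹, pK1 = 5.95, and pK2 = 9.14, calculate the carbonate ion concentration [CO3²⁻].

[CO2*] = KH · pCO2 = 10^(−1.54) × 1010×10^-6 = 2.913×10^-5 mol/kg
α₀ = 1/(1 + K1/[H⁺] + K1K2/[H⁺]²) = 1/(1 + 10^+1.86 + 10^+0.53) = 0.01302
DIC = [CO2*]/α₀ = 2.913×10^-5 / 0.01302 = 2.238 mmol/kg
[CO3²⁻] = α₂·DIC; α₂ = 0.04410, so [CO3²⁻] = 0.04410 × 2.238 = 0.0987 mmol/kg

[CO3²⁻] = 0.0987 mmol/kg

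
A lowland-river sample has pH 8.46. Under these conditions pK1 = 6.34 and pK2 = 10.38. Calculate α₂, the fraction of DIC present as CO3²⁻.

α₂ = 1 / (1 + [H⁺]/K2 + [H⁺]²/(K1K2)) = 1 / (1 + 10^+1.92 + 10^-0.20)
   = 1 / (1 + 83.176 + 0.63096) = 1/84.807 = 0.01179

α₂ = 0.0118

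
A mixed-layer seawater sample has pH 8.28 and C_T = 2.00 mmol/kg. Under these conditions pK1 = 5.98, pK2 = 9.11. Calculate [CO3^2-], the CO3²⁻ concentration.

α₂ = 1 / (1 + [H⁺]/K2 + [H⁺]²/(K1K2)) = 1 / (1 + 10^+0.83 + 10^-1.47)
   = 1 / (1 + 6.7608 + 0.033884) = 1/7.7947 = 0.1283
[CO3²⁻] = α₂ × DIC = 0.1283 × 2.00 = 0.257 mmol/kg

[CO3²⁻] = 0.257 mmol/kg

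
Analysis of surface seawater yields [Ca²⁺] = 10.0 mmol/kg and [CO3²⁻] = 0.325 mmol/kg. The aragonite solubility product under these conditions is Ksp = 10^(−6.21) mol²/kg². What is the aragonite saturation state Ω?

Ksp = 10^(−6.21) = 6.166×10^-7
Ω = [Ca²⁺][CO3²⁻]/Ksp = (10.0×10^-3)(0.325×10^-3) / 6.166×10^-7 = 5.27

Ω = 5.27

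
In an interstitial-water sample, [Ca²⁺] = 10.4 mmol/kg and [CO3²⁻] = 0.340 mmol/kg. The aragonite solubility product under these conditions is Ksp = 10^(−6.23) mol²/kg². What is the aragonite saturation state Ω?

Ω = 6.00

Ksp = 10^(−6.23) = 5.888×10^-7
Ω = [Ca²⁺][CO3²⁻]/Ksp = (10.4×10^-3)(0.340×10^-3) / 5.888×10^-7 = 6.00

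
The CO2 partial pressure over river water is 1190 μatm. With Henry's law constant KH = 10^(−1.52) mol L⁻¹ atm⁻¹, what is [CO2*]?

KH = 10^(−1.52) = 3.020×10^-2 mol L⁻¹ atm⁻¹
[CO2*] = KH · pCO2 = 3.020×10^-2 × 1190×10^-6 atm = 3.59×10^-5 mol/L

[CO2*] = 35.9 μmol/L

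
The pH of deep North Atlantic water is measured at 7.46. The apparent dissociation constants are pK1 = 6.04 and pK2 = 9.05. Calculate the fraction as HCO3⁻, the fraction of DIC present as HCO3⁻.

α₁ = 0.940

α₁ = 1 / (1 + [H⁺]/K1 + K2/[H⁺]) = 1 / (1 + 10^-1.42 + 10^-1.59)
   = 1 / (1 + 0.038019 + 0.025704) = 1/1.0637 = 0.9401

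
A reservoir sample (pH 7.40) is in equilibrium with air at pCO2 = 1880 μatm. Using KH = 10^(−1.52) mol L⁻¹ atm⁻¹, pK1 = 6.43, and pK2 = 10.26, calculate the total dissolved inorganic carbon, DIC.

DIC = 0.587 mmol/L

[CO2*] = KH · pCO2 = 10^(−1.52) × 1880×10^-6 = 5.678×10^-5 mol/L
α₀ = 1/(1 + K1/[H⁺] + K1K2/[H⁺]²) = 1/(1 + 10^+0.97 + 10^-1.89) = 0.09666
DIC = [CO2*]/α₀ = 5.678×10^-5 / 0.09666 = 0.587 mmol/L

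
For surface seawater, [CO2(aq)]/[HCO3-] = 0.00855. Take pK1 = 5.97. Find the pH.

pH = 8.04

From K1 = [H⁺][HCO3-]/[CO2(aq)]:  pH = pK1 − log₁₀([CO2(aq)]/[HCO3-])
log₁₀(0.00855) = -2.068
pH = 5.97 − (-2.068) = 8.04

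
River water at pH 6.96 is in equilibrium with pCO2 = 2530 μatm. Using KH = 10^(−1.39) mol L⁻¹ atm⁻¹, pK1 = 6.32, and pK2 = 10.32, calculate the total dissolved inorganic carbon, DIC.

[CO2*] = KH · pCO2 = 10^(−1.39) × 2530×10^-6 = 1.031×10^-4 mol/L
α₀ = 1/(1 + K1/[H⁺] + K1K2/[H⁺]²) = 1/(1 + 10^+0.64 + 10^-2.72) = 0.1863
DIC = [CO2*]/α₀ = 1.031×10^-4 / 0.1863 = 0.553 mmol/L

DIC = 0.553 mmol/L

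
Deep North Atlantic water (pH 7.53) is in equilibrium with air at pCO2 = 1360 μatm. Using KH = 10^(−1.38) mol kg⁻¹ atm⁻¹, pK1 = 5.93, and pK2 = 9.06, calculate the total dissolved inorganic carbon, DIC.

DIC = 2.38 mmol/kg

[CO2*] = KH · pCO2 = 10^(−1.38) × 1360×10^-6 = 5.669×10^-5 mol/kg
α₀ = 1/(1 + K1/[H⁺] + K1K2/[H⁺]²) = 1/(1 + 10^+1.60 + 10^+0.07) = 0.02382
DIC = [CO2*]/α₀ = 5.669×10^-5 / 0.02382 = 2.38 mmol/kg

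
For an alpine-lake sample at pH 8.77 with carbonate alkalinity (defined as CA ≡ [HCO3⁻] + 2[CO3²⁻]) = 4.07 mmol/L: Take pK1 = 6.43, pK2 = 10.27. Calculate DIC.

CA = [HCO3⁻] + 2[CO3²⁻] = (α₁ + 2α₂)·DIC
At pH 8.77: [H⁺]/K1 = 10^-2.34 = 0.0045709, K2/[H⁺] = 10^-1.50 = 0.031623
α₁ = 1/(1 + 0.0045709 + 0.031623) = 1/1.0362 = 0.9651; α₂ = α₁·K2/[H⁺] = 0.03052
α₁ + 2α₂ = 1.0261
DIC = CA / (α₁ + 2α₂) = 4.07 / 1.0261 = 3.97 mmol/L

DIC = 3.97 mmol/L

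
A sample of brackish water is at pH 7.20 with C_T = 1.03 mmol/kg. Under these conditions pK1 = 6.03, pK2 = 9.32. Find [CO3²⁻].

α₂ = 1 / (1 + [H⁺]/K2 + [H⁺]²/(K1K2)) = 1 / (1 + 10^+2.12 + 10^+0.95)
   = 1 / (1 + 131.83 + 8.9125) = 1/141.74 = 0.007055
[CO3²⁻] = α₂ × DIC = 0.007055 × 1.03 = 0.00727 mmol/kg = 7.27 μmol/kg

[CO3²⁻] = 7.27 μmol/kg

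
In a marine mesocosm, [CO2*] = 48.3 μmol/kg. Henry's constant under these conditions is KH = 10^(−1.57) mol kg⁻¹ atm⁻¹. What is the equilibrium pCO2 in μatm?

KH = 10^(−1.57) = 2.692×10^-2 mol kg⁻¹ atm⁻¹
pCO2 = [CO2*]/KH = 48.3×10^-6 / 2.692×10^-2 = 1.79×10^-3 atm = 1790 μatm

pCO2 = 1790 μatm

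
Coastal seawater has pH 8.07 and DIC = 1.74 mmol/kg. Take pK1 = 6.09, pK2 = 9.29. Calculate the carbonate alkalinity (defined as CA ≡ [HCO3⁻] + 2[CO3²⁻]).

CA = 1.82 mmol/kg

CA = [HCO3⁻] + 2[CO3²⁻] = (α₁ + 2α₂)·DIC
At pH 8.07: [H⁺]/K1 = 10^-1.98 = 0.010471, K2/[H⁺] = 10^-1.22 = 0.060256
α₁ = 1/(1 + 0.010471 + 0.060256) = 1/1.0707 = 0.9339; α₂ = α₁·K2/[H⁺] = 0.05628
α₁ + 2α₂ = 1.0465
CA = 1.0465 × 1.74 = 1.82 mmol/kg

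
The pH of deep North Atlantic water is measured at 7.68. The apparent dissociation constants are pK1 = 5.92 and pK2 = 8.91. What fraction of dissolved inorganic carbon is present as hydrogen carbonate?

α₁ = 1 / (1 + [H⁺]/K1 + K2/[H⁺]) = 1 / (1 + 10^-1.76 + 10^-1.23)
   = 1 / (1 + 0.017378 + 0.058884) = 1/1.0763 = 0.9291

α₁ = 0.929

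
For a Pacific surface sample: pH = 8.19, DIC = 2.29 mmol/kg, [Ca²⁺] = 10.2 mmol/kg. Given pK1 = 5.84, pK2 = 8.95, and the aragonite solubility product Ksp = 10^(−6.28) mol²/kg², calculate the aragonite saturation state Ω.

α₂ = 1 / (1 + [H⁺]/K2 + [H⁺]²/(K1K2)) = 1 / (1 + 10^+0.76 + 10^-1.59)
   = 1 / (1 + 5.7544 + 0.025704) = 1/6.7801 = 0.1475
[CO3²⁻] = α₂ × DIC = 0.1475 × 2.29 = 0.3378 mmol/kg
Ksp = 10^(−6.28) = 5.248×10^-7
Ω = [Ca²⁺][CO3²⁻]/Ksp = (10.2×10^-3)(3.378×10^-4) / 5.248×10^-7 = 6.56

Ω = 6.56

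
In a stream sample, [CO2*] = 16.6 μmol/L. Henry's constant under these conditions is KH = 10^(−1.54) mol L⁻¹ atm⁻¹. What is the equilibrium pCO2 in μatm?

pCO2 = 576 μatm

KH = 10^(−1.54) = 2.884×10^-2 mol L⁻¹ atm⁻¹
pCO2 = [CO2*]/KH = 16.6×10^-6 / 2.884×10^-2 = 5.76×10^-4 atm = 576 μatm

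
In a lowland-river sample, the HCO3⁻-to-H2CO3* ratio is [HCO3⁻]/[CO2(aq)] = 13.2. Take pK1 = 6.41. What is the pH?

From K1 = [H⁺][HCO3⁻]/[CO2(aq)]:  pH = pK1 + log₁₀([HCO3⁻]/[CO2(aq)])
log₁₀(13.2) = +1.121
pH = 6.41 + (+1.121) = 7.53

pH = 7.53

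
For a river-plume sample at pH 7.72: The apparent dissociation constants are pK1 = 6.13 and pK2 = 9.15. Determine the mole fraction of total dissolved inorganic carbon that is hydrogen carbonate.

α₁ = 0.941

α₁ = 1 / (1 + [H⁺]/K1 + K2/[H⁺]) = 1 / (1 + 10^-1.59 + 10^-1.43)
   = 1 / (1 + 0.025704 + 0.037154) = 1/1.0629 = 0.9409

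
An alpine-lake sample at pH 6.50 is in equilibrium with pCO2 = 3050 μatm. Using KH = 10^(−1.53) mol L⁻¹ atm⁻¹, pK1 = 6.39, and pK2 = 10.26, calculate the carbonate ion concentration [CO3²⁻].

[CO2*] = KH · pCO2 = 10^(−1.53) × 3050×10^-6 = 9.001×10^-5 mol/L
α₀ = 1/(1 + K1/[H⁺] + K1K2/[H⁺]²) = 1/(1 + 10^+0.11 + 10^-3.65) = 0.4370
DIC = [CO2*]/α₀ = 9.001×10^-5 / 0.4370 = 0.2060 mmol/L
[CO3²⁻] = α₂·DIC; α₂ = 9.783×10^-5, so [CO3²⁻] = 9.783×10^-5 × 0.2060 = 2.02×10^-5 mmol/L = 0.0202 μmol/L

[CO3²⁻] = 0.0202 μmol/L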